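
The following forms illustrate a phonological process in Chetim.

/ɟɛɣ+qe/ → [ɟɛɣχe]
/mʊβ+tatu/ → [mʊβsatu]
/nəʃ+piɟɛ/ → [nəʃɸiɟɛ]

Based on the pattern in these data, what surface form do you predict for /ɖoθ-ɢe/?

[ɖoθʁe]

The data show progressive manner assimilation: /q/ → [χ] after /ɣ/; /t/ → [s] after /β/; /p/ → [ɸ] after /ʃ/. In each pair only manner changes, matching the preceding consonant, while place and voice stay constant.
The rule targets /ɢ/ (voiced uvular stop), which sits after the trigger /θ/ (fricative).
Changing only its manner to fricative gives [ʁ] — the voiced uvular fricative.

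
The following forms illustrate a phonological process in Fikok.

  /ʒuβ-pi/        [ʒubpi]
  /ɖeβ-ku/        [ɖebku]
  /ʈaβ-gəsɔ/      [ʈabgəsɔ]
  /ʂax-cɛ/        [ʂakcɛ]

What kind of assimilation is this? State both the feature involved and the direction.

Comparing underlying and surface forms, /β/ → [b] is the alternation; the neighbouring /p/ is constant.
The change fricative → stop matches the manner of the following /p/, identifying this as manner assimilation.
Place and voice are unchanged, so the assimilation is partial, not total.
Checking the remaining alternations: /β/ → [b] before /k/ (fricative → stop, matching a stop); /β/ → [b] before /g/ (fricative → stop, matching a stop); /x/ → [k] before /c/ (fricative → stop, matching a stop) — only manner changes, and always toward the following segment.
Since the segment that changes precedes the conditioning segment, the assimilation is regressive.

regressive manner assimilation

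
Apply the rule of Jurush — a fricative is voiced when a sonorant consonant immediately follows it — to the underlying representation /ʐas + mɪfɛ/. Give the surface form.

[ʐazmɪfɛ]

The rule targets /s/ (voiceless alveolar fricative), which sits before the trigger /m/ (voiced).
The voiced alveolar fricative is [z], so /s/ → [z].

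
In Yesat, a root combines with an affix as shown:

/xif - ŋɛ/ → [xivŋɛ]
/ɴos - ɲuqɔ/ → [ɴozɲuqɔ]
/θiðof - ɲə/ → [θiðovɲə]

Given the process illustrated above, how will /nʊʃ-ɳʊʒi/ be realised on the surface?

The data show regressive voicing assimilation: /f/ → [v] before /ŋ/; /s/ → [z] before /ɲ/; /f/ → [v] before /ɲ/. In each pair only voicing changes, matching the following consonant, while place and manner stay constant.
/ʃ/ is a voiceless postalveolar fricative. The following trigger /ɳ/ is voiced, so /ʃ/ must become voiced as well.
The voiced postalveolar fricative is [ʒ], so /ʃ/ → [ʒ].

[nʊʒɳʊʒi]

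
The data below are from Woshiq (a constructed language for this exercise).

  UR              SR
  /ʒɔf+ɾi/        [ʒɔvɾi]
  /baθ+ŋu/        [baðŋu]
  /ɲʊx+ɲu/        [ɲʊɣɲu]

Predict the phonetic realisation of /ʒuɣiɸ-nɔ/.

The data show regressive voicing assimilation: /f/ → [v] before /ɾ/; /θ/ → [ð] before /ŋ/; /x/ → [ɣ] before /ɲ/. In each pair only voicing changes, matching the following consonant, while place and manner stay constant.
The rule targets /ɸ/ (voiceless bilabial fricative), which sits before the trigger /n/ (voiced).
The voiced bilabial fricative is [β], so /ɸ/ → [β].

[ʒuɣiβnɔ]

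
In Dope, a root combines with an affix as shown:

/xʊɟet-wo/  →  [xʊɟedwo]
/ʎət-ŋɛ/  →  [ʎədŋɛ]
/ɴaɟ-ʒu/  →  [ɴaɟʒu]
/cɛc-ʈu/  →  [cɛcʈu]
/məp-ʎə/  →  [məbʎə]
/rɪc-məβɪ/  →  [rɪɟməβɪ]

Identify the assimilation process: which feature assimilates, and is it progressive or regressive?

Underlying /t/ is realised as [d] next to /w/; /w/ itself does not change.
The change voiceless → voiced matches the voicing of the following /w/, identifying this as voicing assimilation.
Place and manner are unchanged, so the assimilation is partial, not total.
The same holds elsewhere in the data: /t/ → [d] before /ŋ/ (voiceless → voiced, matching voiced); /p/ → [b] before /ʎ/ (voiceless → voiced, matching voiced); /c/ → [ɟ] before /m/ (voiceless → voiced, matching voiced) — only voicing changes, and always toward the following segment.
No alternation appears in [ɴaɟʒu], [cɛcʈu]: there the adjacent consonants already agree in voicing (/ɟ/ and /ʒ/ are both voiced; /c/ and /ʈ/ are both voiceless), so these forms are consistent with the same rule.
The trigger is the following segment, so the direction is regressive (anticipatory).

regressive voicing assimilation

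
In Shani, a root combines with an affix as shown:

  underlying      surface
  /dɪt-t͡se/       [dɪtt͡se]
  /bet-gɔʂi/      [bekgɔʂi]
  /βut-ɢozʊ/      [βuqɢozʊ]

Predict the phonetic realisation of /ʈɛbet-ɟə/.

[ʈɛbecɟə]

The data show regressive place assimilation: /t/ → [k] before /g/; /t/ → [q] before /ɢ/. In each pair only place changes, matching the following consonant, while manner and voice stay constant.
No alternation appears in [dɪtt͡se]: there the adjacent consonants already agree in place (/t/ and /t͡s/ are both alveolar), so this form is consistent with the same rule.
The rule targets /t/ (voiceless alveolar stop), which sits before the trigger /ɟ/ (palatal).
A voiceless palatal stop is [c], so the surface segment is [c].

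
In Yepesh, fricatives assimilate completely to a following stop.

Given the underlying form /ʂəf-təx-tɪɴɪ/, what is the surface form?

/f/ is the segment targeted by the rule; it sits immediately before /t/, so it assimilates completely and surfaces as [t].
The same rule applies at the second boundary: /x/ → [t] next to /t/.

[ʂəttəttɪɴɪ]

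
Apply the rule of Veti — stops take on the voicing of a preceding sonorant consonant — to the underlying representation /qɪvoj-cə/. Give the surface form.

/c/ is a voiceless palatal stop. The preceding trigger /j/ is voiced, so /c/ must become voiced as well.
A voiced palatal stop is [ɟ], so the surface segment is [ɟ].

[qɪvojɟə]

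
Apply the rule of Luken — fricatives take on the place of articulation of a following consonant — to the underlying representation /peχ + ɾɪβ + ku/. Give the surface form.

/χ/ is a voiceless uvular fricative. The following trigger /ɾ/ is alveolar, so /χ/ must become alveolar as well.
A voiceless alveolar fricative is [s], so the surface segment is [s].
The same rule applies at the second boundary: /β/ → [ɣ] next to /k/.

[pesɾɪɣku]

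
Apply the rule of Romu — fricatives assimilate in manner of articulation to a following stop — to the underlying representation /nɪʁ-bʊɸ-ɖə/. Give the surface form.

The rule targets /ʁ/ (voiced uvular fricative), which sits before the trigger /b/ (stop).
A voiced uvular stop is [ɢ], so the surface segment is [ɢ].
At the second juncture, /ɸ/ likewise becomes [p] adjacent to /ɖ/.

[nɪɢbʊpɖə]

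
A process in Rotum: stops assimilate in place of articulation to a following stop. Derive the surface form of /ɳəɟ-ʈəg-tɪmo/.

/ɟ/ is a voiced palatal stop. The following trigger /ʈ/ is retroflex, so /ɟ/ must become retroflex as well.
The voiced retroflex stop is [ɖ], so /ɟ/ → [ɖ].
At the second juncture, /g/ likewise becomes [d] adjacent to /t/.

[ɳəɖʈədtɪmo]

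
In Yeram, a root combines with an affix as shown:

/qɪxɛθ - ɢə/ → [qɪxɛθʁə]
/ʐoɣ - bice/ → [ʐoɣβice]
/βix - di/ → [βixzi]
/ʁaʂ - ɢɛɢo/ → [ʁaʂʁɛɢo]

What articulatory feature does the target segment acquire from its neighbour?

Underlying /ɢ/ is realised as [ʁ] next to /θ/; /θ/ itself does not change.
The change stop → fricative matches the manner of the preceding /θ/, identifying this as manner assimilation.
The other alternating forms pattern the same way: /b/ → [β] after /ɣ/ (stop → fricative, matching a fricative); /d/ → [z] after /x/ (stop → fricative, matching a fricative); /ɢ/ → [ʁ] after /ʂ/ (stop → fricative, matching a fricative) — only manner changes, and always toward the preceding segment.

manner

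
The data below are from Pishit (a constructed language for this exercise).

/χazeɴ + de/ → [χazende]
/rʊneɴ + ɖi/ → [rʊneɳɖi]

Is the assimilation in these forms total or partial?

The segment that alternates is /ɴ/, which surfaces as [n] when adjacent to /d/.
The change uvular → alveolar matches the place of the following /d/, identifying this as place assimilation.
Manner and voice are unchanged, so the assimilation is partial, not total.
The same holds elsewhere in the data: /ɴ/ → [ɳ] before /ɖ/ (uvular → retroflex, matching retroflex) — only place changes, and always toward the following segment.

partial assimilation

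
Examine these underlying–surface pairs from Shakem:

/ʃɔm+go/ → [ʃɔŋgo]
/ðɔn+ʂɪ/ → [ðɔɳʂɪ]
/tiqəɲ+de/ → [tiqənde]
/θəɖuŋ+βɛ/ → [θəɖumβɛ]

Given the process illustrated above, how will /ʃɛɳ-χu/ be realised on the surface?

[ʃɛɴχu]

The data show regressive place assimilation: /m/ → [ŋ] before /g/; /n/ → [ɳ] before /ʂ/; /ɲ/ → [n] before /d/; /ŋ/ → [m] before /β/. In each pair only place changes, matching the following consonant, while manner and voice stay constant.
The rule targets /ɳ/ (voiced retroflex nasal), which sits before the trigger /χ/ (uvular).
A voiced uvular nasal is [ɴ], so the surface segment is [ɴ].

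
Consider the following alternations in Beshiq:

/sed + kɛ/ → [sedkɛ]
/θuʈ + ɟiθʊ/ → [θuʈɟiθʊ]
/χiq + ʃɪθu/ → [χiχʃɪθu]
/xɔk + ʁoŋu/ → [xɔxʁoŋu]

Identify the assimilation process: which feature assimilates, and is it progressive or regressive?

Underlying /q/ is realised as [χ] next to /ʃ/; /ʃ/ itself does not change.
The change stop → fricative matches the manner of the following /ʃ/, identifying this as manner assimilation.
Place and voice are unchanged, so the assimilation is partial, not total.
The other alternating form patterns the same way: /k/ → [x] before /ʁ/ (stop → fricative, matching a fricative) — only manner changes, and always toward the following segment.
No alternation appears in [sedkɛ], [θuʈɟiθʊ]: there the adjacent consonants already agree in manner (/d/ and /k/ are both stops; /ʈ/ and /ɟ/ are both stops), so these forms are consistent with the same rule.
The trigger is the following segment, so the direction is regressive (anticipatory).

regressive manner assimilation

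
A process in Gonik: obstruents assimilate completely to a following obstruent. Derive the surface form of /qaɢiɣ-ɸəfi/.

[qaɢiɸɸəfi]

/ɣ/ is the segment targeted by the rule; it sits immediately before /ɸ/, so it assimilates completely and surfaces as [ɸ].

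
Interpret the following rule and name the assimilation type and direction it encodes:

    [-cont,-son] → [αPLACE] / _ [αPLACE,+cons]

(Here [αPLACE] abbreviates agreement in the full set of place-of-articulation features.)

regressive place assimilation

The rule copies the place features (abbreviated [PLACE]) from the environment onto the target, so the assimilating feature is place.
The conditioning segment sits to the right of the focus bar, meaning the trigger follows the segment that changes — regressive assimilation.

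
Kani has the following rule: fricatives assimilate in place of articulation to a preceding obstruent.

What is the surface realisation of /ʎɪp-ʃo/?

[ʎɪpɸo]

/ʃ/ is a voiceless postalveolar fricative. The preceding trigger /p/ is bilabial, so /ʃ/ must become bilabial as well.
A voiceless bilabial fricative is [ɸ], so the surface segment is [ɸ].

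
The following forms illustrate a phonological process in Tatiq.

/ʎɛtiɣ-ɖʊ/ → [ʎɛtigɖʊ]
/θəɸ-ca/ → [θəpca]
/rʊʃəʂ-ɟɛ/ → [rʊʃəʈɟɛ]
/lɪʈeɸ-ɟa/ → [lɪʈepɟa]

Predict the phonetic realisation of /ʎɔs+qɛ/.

The data show regressive manner assimilation: /ɣ/ → [g] before /ɖ/; /ɸ/ → [p] before /c/; /ʂ/ → [ʈ] before /ɟ/; /ɸ/ → [p] before /ɟ/. In each pair only manner changes, matching the following consonant, while place and voice stay constant.
The rule targets /s/ (voiceless alveolar fricative), which sits before the trigger /q/ (stop).
The voiceless alveolar stop is [t], so /s/ → [t].

[ʎɔtqɛ]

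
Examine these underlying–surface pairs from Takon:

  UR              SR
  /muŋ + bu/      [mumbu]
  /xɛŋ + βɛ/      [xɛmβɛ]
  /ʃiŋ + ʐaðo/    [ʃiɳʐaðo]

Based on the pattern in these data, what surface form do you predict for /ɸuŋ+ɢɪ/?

The data show regressive place assimilation: /ŋ/ → [m] before /b/; /ŋ/ → [m] before /β/; /ŋ/ → [ɳ] before /ʐ/. In each pair only place changes, matching the following consonant, while manner and voice stay constant.
/ŋ/ is a voiced velar nasal. The following trigger /ɢ/ is uvular, so /ŋ/ must become uvular as well.
A voiced uvular nasal is [ɴ], so the surface segment is [ɴ].

[ɸuɴɢɪ]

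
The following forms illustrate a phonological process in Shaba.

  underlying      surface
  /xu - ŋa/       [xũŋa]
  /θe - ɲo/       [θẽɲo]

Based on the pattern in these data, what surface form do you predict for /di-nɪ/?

[dĩnɪ]

The data show regressive nasality assimilation (vowel nasalisation): /u/ → [ũ] before /ŋ/; /e/ → [ẽ] before /ɲ/ — a vowel is nasalised by an immediately following nasal consonant.
/i/ sits next to the nasal /n/ and is therefore nasalised to [ĩ].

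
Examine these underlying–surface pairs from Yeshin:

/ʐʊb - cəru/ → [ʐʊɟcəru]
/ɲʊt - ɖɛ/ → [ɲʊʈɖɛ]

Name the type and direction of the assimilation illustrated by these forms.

Comparing underlying and surface forms, /b/ → [ɟ] is the alternation; the neighbouring /c/ is constant.
The change bilabial → palatal matches the place of the following /c/, identifying this as place assimilation.
Manner and voice are unchanged, so the assimilation is partial, not total.
Checking the remaining alternation: /t/ → [ʈ] before /ɖ/ (alveolar → retroflex, matching retroflex) — only place changes, and always toward the following segment.
Since the segment that changes precedes the conditioning segment, the assimilation is regressive.

regressive place assimilation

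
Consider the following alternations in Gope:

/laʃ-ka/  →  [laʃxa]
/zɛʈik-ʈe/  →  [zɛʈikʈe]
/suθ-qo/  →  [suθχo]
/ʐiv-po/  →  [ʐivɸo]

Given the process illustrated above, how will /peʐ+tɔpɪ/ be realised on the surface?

The data show progressive manner assimilation: /k/ → [x] after /ʃ/; /q/ → [χ] after /θ/; /p/ → [ɸ] after /v/. In each pair only manner changes, matching the preceding consonant, while place and voice stay constant.
No alternation appears in [zɛʈikʈe]: there the adjacent consonants already agree in manner (/ʈ/ and /k/ are both stops), so this form is consistent with the same rule.
The rule targets /t/ (voiceless alveolar stop), which sits after the trigger /ʐ/ (fricative).
Changing only its manner to fricative gives [s] — the voiceless alveolar fricative.

[peʐsɔpɪ]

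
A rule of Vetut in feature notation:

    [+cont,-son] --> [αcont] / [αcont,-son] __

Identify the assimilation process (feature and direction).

The shared variable α links the value of [cont] on the target to that of the neighbouring obstruent. [cont] distinguishes stops from fricatives — a manner-of-articulation feature — so this is manner assimilation.
Since the environment is written before the underscore, the trigger precedes the target; the direction is progressive.

progressive manner assimilation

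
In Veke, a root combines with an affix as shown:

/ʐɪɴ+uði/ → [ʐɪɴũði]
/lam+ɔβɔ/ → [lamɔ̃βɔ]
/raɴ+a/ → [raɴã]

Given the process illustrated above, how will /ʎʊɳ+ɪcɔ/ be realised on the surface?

[ʎʊɳɪ̃cɔ]

The data show progressive nasality assimilation (vowel nasalisation): /u/ → [ũ] after /ɴ/; /ɔ/ → [ɔ̃] after /m/; /a/ → [ã] after /ɴ/ — a vowel is nasalised by an immediately preceding nasal consonant.
/ɪ/ sits next to the nasal /ɳ/ and is therefore nasalised to [ɪ̃].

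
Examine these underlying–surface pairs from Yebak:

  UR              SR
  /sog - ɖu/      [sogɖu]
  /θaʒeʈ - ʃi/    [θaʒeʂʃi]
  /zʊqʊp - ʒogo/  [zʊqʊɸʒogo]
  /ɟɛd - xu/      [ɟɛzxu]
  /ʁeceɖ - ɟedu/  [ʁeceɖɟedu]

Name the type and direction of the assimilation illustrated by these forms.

Underlying /ʈ/ is realised as [ʂ] next to /ʃ/; /ʃ/ itself does not change.
/ʈ/ is a stop while /ʃ/ is a fricative; the output [ʂ] is a fricative, matching the trigger — so the feature that spreads is manner.
Place and voice are unchanged, so the assimilation is partial, not total.
The same holds elsewhere in the data: /p/ → [ɸ] before /ʒ/ (stop → fricative, matching a fricative); /d/ → [z] before /x/ (stop → fricative, matching a fricative) — only manner changes, and always toward the following segment.
Nothing changes in [sogɖu], [ʁeceɖɟedu]: there the adjacent consonants already agree in manner (/g/ and /ɖ/ are both stops; /ɖ/ and /ɟ/ are both stops), so these forms are consistent with the same rule.
Since the segment that changes precedes the conditioning segment, the assimilation is regressive.

regressive manner assimilation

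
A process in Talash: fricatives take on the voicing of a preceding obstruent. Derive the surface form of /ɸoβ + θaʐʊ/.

[ɸoβðaʐʊ]

/θ/ is a voiceless dental fricative. The preceding trigger /β/ is voiced, so /θ/ must become voiced as well.
Changing only its voicing to voiced gives [ð] — the voiced dental fricative.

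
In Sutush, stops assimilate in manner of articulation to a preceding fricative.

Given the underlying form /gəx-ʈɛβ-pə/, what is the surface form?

The rule targets /ʈ/ (voiceless retroflex stop), which sits after the trigger /x/ (fricative).
Changing only its manner to fricative gives [ʂ] — the voiceless retroflex fricative.
At the second juncture, /p/ likewise becomes [ɸ] adjacent to /β/.

[gəxʂɛβɸə]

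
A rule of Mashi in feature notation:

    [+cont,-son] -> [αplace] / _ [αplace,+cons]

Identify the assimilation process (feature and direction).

regressive place assimilation

The shared variable α links the value of the place features (abbreviated [place]) on the target to the same value on the neighbouring segment, so place is the feature that assimilates.
Since the environment is written after the underscore, the trigger follows the target; the direction is regressive.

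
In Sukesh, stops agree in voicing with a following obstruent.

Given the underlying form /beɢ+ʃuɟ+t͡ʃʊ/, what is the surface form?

[beqʃuct͡ʃʊ]

The rule targets /ɢ/ (voiced uvular stop), which sits before the trigger /ʃ/ (voiceless).
The voiceless uvular stop is [q], so /ɢ/ → [q].
At the second juncture, /ɟ/ likewise becomes [c] adjacent to /t͡ʃ/.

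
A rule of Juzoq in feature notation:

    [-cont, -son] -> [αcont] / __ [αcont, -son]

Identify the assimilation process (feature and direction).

regressive manner assimilation

The rule copies [cont] (continuancy) from the environment onto the target stops; since [±cont] encodes the stop/fricative manner contrast, the assimilating dimension is manner.
The conditioning segment sits to the right of the focus bar, meaning the trigger follows the segment that changes — regressive assimilation.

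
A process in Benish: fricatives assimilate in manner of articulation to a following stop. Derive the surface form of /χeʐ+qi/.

/ʐ/ is a voiced retroflex fricative. The following trigger /q/ is a stop, so /ʐ/ must become a stop as well.
The voiced retroflex stop is [ɖ], so /ʐ/ → [ɖ].

[χeɖqi]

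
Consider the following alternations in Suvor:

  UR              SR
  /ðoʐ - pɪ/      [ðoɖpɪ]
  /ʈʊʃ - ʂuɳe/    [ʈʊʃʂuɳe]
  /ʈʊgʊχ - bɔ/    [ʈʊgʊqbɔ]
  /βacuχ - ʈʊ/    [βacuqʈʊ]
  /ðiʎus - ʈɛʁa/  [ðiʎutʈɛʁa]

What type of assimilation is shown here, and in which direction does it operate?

regressive manner assimilation

The segment that alternates is /ʐ/, which surfaces as [ɖ] when adjacent to /p/.
/ʐ/ is a fricative while /p/ is a stop; the output [ɖ] is a stop, matching the trigger — so the feature that spreads is manner.
Place and voice are unchanged, so the assimilation is partial, not total.
The same holds elsewhere in the data: /χ/ → [q] before /b/ (fricative → stop, matching a stop); /χ/ → [q] before /ʈ/ (fricative → stop, matching a stop); /s/ → [t] before /ʈ/ (fricative → stop, matching a stop) — only manner changes, and always toward the following segment.
No alternation appears in [ʈʊʃʂuɳe]: there the adjacent consonants already agree in manner (/ʃ/ and /ʂ/ are both fricatives), so this form is consistent with the same rule.
The trigger is the following segment, so the direction is regressive (anticipatory).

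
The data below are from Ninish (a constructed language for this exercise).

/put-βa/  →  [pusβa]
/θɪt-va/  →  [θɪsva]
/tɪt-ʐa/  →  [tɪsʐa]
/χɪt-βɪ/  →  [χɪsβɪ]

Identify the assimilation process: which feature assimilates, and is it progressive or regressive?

regressive manner assimilation

The segment that alternates is /t/, which surfaces as [s] when adjacent to /β/.
The change stop → fricative matches the manner of the following /β/, identifying this as manner assimilation.
Place and voice are unchanged, so the assimilation is partial, not total.
The other alternating forms pattern the same way: /t/ → [s] before /v/ (stop → fricative, matching a fricative); /t/ → [s] before /ʐ/ (stop → fricative, matching a fricative) — only manner changes, and always toward the following segment.
The trigger is the following segment, so the direction is regressive (anticipatory).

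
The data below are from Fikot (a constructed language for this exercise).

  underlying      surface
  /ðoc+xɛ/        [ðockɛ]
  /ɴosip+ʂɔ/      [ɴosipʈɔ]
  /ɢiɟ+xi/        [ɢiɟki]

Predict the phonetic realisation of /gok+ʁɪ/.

The data show progressive manner assimilation: /x/ → [k] after /c/; /ʂ/ → [ʈ] after /p/; /x/ → [k] after /ɟ/. In each pair only manner changes, matching the preceding consonant, while place and voice stay constant.
/ʁ/ is a voiced uvular fricative. The preceding trigger /k/ is a stop, so /ʁ/ must become a stop as well.
A voiced uvular stop is [ɢ], so the surface segment is [ɢ].

[gokɢɪ]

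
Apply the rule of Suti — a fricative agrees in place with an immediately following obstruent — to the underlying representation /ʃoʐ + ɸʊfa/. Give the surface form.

[ʃoβɸʊfa]

/ʐ/ is a voiced retroflex fricative. The following trigger /ɸ/ is bilabial, so /ʐ/ must become bilabial as well.
The voiced bilabial fricative is [β], so /ʐ/ → [β].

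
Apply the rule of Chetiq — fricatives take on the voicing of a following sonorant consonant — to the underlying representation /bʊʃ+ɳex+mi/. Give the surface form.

The rule targets /ʃ/ (voiceless postalveolar fricative), which sits before the trigger /ɳ/ (voiced).
The voiced postalveolar fricative is [ʒ], so /ʃ/ → [ʒ].
At the second juncture, /x/ likewise becomes [ɣ] adjacent to /m/.

[bʊʒɳeɣmi]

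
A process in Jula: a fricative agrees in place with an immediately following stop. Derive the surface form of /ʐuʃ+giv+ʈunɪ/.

/ʃ/ is a voiceless postalveolar fricative. The following trigger /g/ is velar, so /ʃ/ must become velar as well.
A voiceless velar fricative is [x], so the surface segment is [x].
The same rule applies at the second boundary: /v/ → [ʐ] next to /ʈ/.

[ʐuxgiʐʈunɪ]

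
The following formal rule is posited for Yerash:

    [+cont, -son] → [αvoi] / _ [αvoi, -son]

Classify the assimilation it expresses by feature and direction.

The rule copies [voi] from the environment onto the target, so the assimilating feature is voicing.
Since the environment is written after the underscore, the trigger follows the target; the direction is regressive.

regressive voicing assimilation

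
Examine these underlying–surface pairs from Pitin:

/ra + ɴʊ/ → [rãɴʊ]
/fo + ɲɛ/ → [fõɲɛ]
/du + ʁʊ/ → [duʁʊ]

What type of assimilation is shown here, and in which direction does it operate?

The vowel /a/ surfaces as nasalised [ã] next to the following nasal /ɴ/ — it has acquired the [+nasal] feature of its neighbour.
The other form shows the same pattern: /o/ → [õ] before /ɲ/ — each time a vowel is nasalised next to a following nasal.
No change occurs in [duʁʊ] because the vowel at the boundary is adjacent to an oral consonant, not a nasal (/u/ next to /ʁ/).
Because the conditioning nasal is to the right of the vowel that changes, the process is regressive (anticipatory).

regressive nasality assimilation (vowel nasalisation)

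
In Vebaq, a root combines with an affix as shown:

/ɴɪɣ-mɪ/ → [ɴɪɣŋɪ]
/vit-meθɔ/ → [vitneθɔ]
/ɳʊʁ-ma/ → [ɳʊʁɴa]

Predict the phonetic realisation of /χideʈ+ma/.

The data show progressive place assimilation: /m/ → [ŋ] after /ɣ/; /m/ → [n] after /t/; /m/ → [ɴ] after /ʁ/. In each pair only place changes, matching the preceding consonant, while manner and voice stay constant.
/m/ is a voiced bilabial nasal. The preceding trigger /ʈ/ is retroflex, so /m/ must become retroflex as well.
A voiced retroflex nasal is [ɳ], so the surface segment is [ɳ].

[χideʈɳa]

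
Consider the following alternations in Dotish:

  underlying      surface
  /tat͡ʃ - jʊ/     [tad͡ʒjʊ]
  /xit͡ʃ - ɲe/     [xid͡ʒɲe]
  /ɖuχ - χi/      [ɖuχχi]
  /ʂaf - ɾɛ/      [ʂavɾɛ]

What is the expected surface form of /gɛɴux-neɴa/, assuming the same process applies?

The data show regressive voicing assimilation: /t͡ʃ/ → [d͡ʒ] before /j/; /t͡ʃ/ → [d͡ʒ] before /ɲ/; /f/ → [v] before /ɾ/. In each pair only voicing changes, matching the following consonant, while place and manner stay constant.
Nothing changes in [ɖuχχi]: there the adjacent consonants already agree in voicing (/χ/ and /χ/ are both voiceless), so this form is consistent with the same rule.
The rule targets /x/ (voiceless velar fricative), which sits before the trigger /n/ (voiced).
A voiced velar fricative is [ɣ], so the surface segment is [ɣ].

[gɛɴuɣneɴa]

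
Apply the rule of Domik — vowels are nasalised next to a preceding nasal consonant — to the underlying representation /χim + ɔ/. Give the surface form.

[χimɔ̃]

The vowel /ɔ/ is adjacent to the preceding nasal /m/, so it acquires [+nasal] and surfaces as [ɔ̃].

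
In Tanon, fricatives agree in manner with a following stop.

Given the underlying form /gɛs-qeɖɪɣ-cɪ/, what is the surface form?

[gɛtqeɖɪgcɪ]

/s/ is a voiceless alveolar fricative. The following trigger /q/ is a stop, so /s/ must become a stop as well.
Changing only its manner to stop gives [t] — the voiceless alveolar stop.
At the second juncture, /ɣ/ likewise becomes [g] adjacent to /c/.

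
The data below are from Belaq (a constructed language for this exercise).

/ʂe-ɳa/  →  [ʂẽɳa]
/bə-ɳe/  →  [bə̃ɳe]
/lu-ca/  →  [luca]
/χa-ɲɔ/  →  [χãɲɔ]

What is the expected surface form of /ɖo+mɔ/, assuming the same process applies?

[ɖõmɔ]

The data show regressive nasality assimilation (vowel nasalisation): /e/ → [ẽ] before /ɳ/; /ə/ → [ə̃] before /ɳ/; /a/ → [ã] before /ɲ/ — a vowel is nasalised by an immediately following nasal consonant.
No change occurs in [luca] because the vowel at the boundary is adjacent to an oral consonant, not a nasal (/u/ next to /c/).
/o/ sits next to the nasal /m/ and is therefore nasalised to [õ].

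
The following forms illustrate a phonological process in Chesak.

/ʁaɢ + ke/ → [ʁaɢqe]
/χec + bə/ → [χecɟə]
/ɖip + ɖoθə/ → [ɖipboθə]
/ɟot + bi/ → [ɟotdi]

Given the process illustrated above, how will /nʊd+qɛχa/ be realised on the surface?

The data show progressive place assimilation: /k/ → [q] after /ɢ/; /b/ → [ɟ] after /c/; /ɖ/ → [b] after /p/; /b/ → [d] after /t/. In each pair only place changes, matching the preceding consonant, while manner and voice stay constant.
The rule targets /q/ (voiceless uvular stop), which sits after the trigger /d/ (alveolar).
The voiceless alveolar stop is [t], so /q/ → [t].

[nʊdtɛχa]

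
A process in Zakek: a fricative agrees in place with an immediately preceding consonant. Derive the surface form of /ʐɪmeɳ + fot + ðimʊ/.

The rule targets /f/ (voiceless labiodental fricative), which sits after the trigger /ɳ/ (retroflex).
A voiceless retroflex fricative is [ʂ], so the surface segment is [ʂ].
At the second juncture, /ð/ likewise becomes [z] adjacent to /t/.

[ʐɪmeɳʂotzimʊ]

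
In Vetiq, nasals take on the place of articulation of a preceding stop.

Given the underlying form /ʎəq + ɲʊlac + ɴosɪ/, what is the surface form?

[ʎəqɴʊlacɲosɪ]

The rule targets /ɲ/ (voiced palatal nasal), which sits after the trigger /q/ (uvular).
Changing only its place to uvular gives [ɴ] — the voiced uvular nasal.
The same rule applies at the second boundary: /ɴ/ → [ɲ] next to /c/.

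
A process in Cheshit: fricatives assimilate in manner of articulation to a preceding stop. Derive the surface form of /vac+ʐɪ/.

The rule targets /ʐ/ (voiced retroflex fricative), which sits after the trigger /c/ (stop).
The voiced retroflex stop is [ɖ], so /ʐ/ → [ɖ].

[vacɖɪ]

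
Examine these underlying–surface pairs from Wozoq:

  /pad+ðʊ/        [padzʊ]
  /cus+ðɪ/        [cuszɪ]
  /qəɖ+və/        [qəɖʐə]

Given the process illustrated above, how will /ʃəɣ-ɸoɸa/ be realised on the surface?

[ʃəɣxoɸa]

The data show progressive place assimilation: /ð/ → [z] after /d/; /ð/ → [z] after /s/; /v/ → [ʐ] after /ɖ/. In each pair only place changes, matching the preceding consonant, while manner and voice stay constant.
/ɸ/ is a voiceless bilabial fricative. The preceding trigger /ɣ/ is velar, so /ɸ/ must become velar as well.
The voiceless velar fricative is [x], so /ɸ/ → [x].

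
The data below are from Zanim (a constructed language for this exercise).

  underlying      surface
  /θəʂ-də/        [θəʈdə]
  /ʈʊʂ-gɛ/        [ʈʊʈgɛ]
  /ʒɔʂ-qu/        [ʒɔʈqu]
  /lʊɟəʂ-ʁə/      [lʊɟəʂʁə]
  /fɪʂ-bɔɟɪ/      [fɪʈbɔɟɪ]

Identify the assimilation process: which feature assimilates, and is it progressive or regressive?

regressive manner assimilation

Underlying /ʂ/ is realised as [ʈ] next to /d/; /d/ itself does not change.
/ʂ/ is a fricative while /d/ is a stop; the output [ʈ] is a stop, matching the trigger — so the feature that spreads is manner.
Place and voice are unchanged, so the assimilation is partial, not total.
The other alternating forms pattern the same way: /ʂ/ → [ʈ] before /g/ (fricative → stop, matching a stop); /ʂ/ → [ʈ] before /q/ (fricative → stop, matching a stop); /ʂ/ → [ʈ] before /b/ (fricative → stop, matching a stop) — only manner changes, and always toward the following segment.
Nothing changes in [lʊɟəʂʁə]: there the adjacent consonants already agree in manner (/ʂ/ and /ʁ/ are both fricatives), so this form is consistent with the same rule.
Since the segment that changes precedes the conditioning segment, the assimilation is regressive.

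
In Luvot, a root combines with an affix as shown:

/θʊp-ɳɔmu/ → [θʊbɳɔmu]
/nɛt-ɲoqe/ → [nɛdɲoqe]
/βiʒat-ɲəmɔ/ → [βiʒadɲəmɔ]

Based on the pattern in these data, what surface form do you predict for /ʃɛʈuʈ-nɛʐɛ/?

The data show regressive voicing assimilation: /p/ → [b] before /ɳ/; /t/ → [d] before /ɲ/. In each pair only voicing changes, matching the following consonant, while place and manner stay constant.
/ʈ/ is a voiceless retroflex stop. The following trigger /n/ is voiced, so /ʈ/ must become voiced as well.
A voiced retroflex stop is [ɖ], so the surface segment is [ɖ].

[ʃɛʈuɖnɛʐɛ]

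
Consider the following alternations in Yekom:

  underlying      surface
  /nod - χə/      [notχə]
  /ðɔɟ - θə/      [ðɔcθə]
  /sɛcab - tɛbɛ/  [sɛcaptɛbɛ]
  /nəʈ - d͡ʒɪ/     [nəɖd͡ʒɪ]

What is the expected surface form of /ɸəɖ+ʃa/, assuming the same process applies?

The data show regressive voicing assimilation: /d/ → [t] before /χ/; /ɟ/ → [c] before /θ/; /b/ → [p] before /t/; /ʈ/ → [ɖ] before /d͡ʒ/. In each pair only voicing changes, matching the following consonant, while place and manner stay constant.
The rule targets /ɖ/ (voiced retroflex stop), which sits before the trigger /ʃ/ (voiceless).
A voiceless retroflex stop is [ʈ], so the surface segment is [ʈ].

[ɸəʈʃa]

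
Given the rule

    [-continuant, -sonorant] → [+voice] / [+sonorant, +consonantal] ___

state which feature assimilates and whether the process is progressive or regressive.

The target ([-continuant, -sonorant], stops) acquires [+voice] next to a sonorant consonant ([+sonorant, +consonantal]) — it takes on the voicing of its neighbour, so the feature that spreads is voicing.
Since the environment is written before the underscore, the trigger precedes the target; the direction is progressive.

progressive voicing assimilation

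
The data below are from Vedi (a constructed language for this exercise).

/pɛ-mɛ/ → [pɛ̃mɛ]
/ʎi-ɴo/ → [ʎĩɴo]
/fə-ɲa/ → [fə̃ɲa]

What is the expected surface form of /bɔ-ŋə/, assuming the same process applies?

The data show regressive nasality assimilation (vowel nasalisation): /ɛ/ → [ɛ̃] before /m/; /i/ → [ĩ] before /ɴ/; /ə/ → [ə̃] before /ɲ/ — a vowel is nasalised by an immediately following nasal consonant.
The vowel /ɔ/ is adjacent to the following nasal /ŋ/, so it acquires [+nasal] and surfaces as [ɔ̃].

[bɔ̃ŋə]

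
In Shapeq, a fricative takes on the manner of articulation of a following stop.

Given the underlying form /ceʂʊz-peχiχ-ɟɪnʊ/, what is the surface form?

/z/ is a voiced alveolar fricative. The following trigger /p/ is a stop, so /z/ must become a stop as well.
Changing only its manner to stop gives [d] — the voiced alveolar stop.
At the second juncture, /χ/ likewise becomes [q] adjacent to /ɟ/.

[ceʂʊdpeχiqɟɪnʊ]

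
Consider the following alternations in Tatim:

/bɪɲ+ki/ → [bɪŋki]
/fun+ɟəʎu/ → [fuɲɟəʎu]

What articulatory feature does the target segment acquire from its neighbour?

Comparing underlying and surface forms, /ɲ/ → [ŋ] is the alternation; the neighbouring /k/ is constant.
/ɲ/ is palatal while /k/ is velar; the output [ŋ] is velar, matching the trigger — so the feature that spreads is place.
Checking the remaining alternation: /n/ → [ɲ] before /ɟ/ (alveolar → palatal, matching palatal) — only place changes, and always toward the following segment.

place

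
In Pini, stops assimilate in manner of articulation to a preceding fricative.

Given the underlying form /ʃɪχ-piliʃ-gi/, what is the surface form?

[ʃɪχɸiliʃɣi]

/p/ is a voiceless bilabial stop. The preceding trigger /χ/ is a fricative, so /p/ must become a fricative as well.
A voiceless bilabial fricative is [ɸ], so the surface segment is [ɸ].
The same rule applies at the second boundary: /g/ → [ɣ] next to /ʃ/.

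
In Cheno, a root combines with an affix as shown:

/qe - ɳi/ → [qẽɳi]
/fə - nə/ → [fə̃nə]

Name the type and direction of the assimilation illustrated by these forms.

regressive nasality assimilation (vowel nasalisation)

The vowel /e/ surfaces as nasalised [ẽ] next to the following nasal /ɳ/ — it has acquired the [+nasal] feature of its neighbour.
The other form shows the same pattern: /ə/ → [ə̃] before /n/ — each time a vowel is nasalised next to a following nasal.
Because the conditioning nasal is to the right of the vowel that changes, the process is regressive (anticipatory).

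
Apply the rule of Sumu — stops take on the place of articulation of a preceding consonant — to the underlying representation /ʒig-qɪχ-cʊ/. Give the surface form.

/q/ is a voiceless uvular stop. The preceding trigger /g/ is velar, so /q/ must become velar as well.
A voiceless velar stop is [k], so the surface segment is [k].
The same rule applies at the second boundary: /c/ → [q] next to /χ/.

[ʒigkɪχqʊ]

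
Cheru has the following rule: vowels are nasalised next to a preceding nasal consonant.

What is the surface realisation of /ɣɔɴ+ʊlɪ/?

[ɣɔɴʊ̃lɪ]

The vowel /ʊ/ is adjacent to the preceding nasal /ɴ/, so it acquires [+nasal] and surfaces as [ʊ̃].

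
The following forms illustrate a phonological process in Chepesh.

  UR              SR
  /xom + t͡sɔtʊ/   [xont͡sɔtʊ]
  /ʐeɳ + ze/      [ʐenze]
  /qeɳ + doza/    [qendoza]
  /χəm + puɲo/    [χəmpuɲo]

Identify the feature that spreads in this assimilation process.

Comparing underlying and surface forms, /m/ → [n] is the alternation; the neighbouring /t͡s/ is constant.
The change bilabial → alveolar matches the place of the following /t͡s/, identifying this as place assimilation.
Checking the remaining alternations: /ɳ/ → [n] before /z/ (retroflex → alveolar, matching alveolar); /ɳ/ → [n] before /d/ (retroflex → alveolar, matching alveolar) — only place changes, and always toward the following segment.
No alternation appears in [χəmpuɲo]: there the adjacent consonants already agree in place (/m/ and /p/ are both bilabial), so this form is consistent with the same rule.

place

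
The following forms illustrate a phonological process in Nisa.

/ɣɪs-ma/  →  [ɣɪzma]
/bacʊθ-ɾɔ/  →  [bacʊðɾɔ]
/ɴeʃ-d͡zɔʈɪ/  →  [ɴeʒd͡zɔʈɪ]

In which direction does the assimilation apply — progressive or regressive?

Underlying /s/ is realised as [z] next to /m/; /m/ itself does not change.
The change voiceless → voiced matches the voicing of the following /m/, identifying this as voicing assimilation.
Checking the remaining alternations: /θ/ → [ð] before /ɾ/ (voiceless → voiced, matching voiced); /ʃ/ → [ʒ] before /d͡z/ (voiceless → voiced, matching voiced) — only voicing changes, and always toward the following segment.
The trigger is the following segment, so the direction is regressive (anticipatory).

regressive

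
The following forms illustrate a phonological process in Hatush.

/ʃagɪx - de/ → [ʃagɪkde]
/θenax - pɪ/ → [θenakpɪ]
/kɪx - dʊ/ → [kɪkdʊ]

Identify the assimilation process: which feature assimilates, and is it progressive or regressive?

regressive manner assimilation

Underlying /x/ is realised as [k] next to /d/; /d/ itself does not change.
The change fricative → stop matches the manner of the following /d/, identifying this as manner assimilation.
Place and voice are unchanged, so the assimilation is partial, not total.
The other alternating form patterns the same way: /x/ → [k] before /p/ (fricative → stop, matching a stop) — only manner changes, and always toward the following segment.
Since the segment that changes precedes the conditioning segment, the assimilation is regressive.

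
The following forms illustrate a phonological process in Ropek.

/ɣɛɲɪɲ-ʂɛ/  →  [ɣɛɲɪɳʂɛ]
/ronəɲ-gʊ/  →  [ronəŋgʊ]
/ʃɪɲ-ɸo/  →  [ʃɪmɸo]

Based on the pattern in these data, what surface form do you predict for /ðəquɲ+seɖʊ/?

The data show regressive place assimilation: /ɲ/ → [ɳ] before /ʂ/; /ɲ/ → [ŋ] before /g/; /ɲ/ → [m] before /ɸ/. In each pair only place changes, matching the following consonant, while manner and voice stay constant.
The rule targets /ɲ/ (voiced palatal nasal), which sits before the trigger /s/ (alveolar).
The voiced alveolar nasal is [n], so /ɲ/ → [n].

[ðəqunseɖʊ]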